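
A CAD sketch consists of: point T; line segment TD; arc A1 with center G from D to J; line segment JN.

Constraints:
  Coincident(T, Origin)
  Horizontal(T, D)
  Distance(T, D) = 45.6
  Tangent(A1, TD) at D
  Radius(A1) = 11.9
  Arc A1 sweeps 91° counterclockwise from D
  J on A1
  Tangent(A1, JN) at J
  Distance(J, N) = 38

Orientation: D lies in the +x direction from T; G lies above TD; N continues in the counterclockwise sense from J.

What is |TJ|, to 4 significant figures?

58.76

Since A1 is tangent to TD there, GD ⟂ TD, so G = D + (0, 11.9) = (45.60, 11.90). On A1, D sits at bearing -90° from G; a 91° counterclockwise sweep puts J at bearing 1°, so J = G + 11.9·(cos 1°, sin 1°) = (57.50, 12.11). Then |TJ| = |J − T| = 58.76.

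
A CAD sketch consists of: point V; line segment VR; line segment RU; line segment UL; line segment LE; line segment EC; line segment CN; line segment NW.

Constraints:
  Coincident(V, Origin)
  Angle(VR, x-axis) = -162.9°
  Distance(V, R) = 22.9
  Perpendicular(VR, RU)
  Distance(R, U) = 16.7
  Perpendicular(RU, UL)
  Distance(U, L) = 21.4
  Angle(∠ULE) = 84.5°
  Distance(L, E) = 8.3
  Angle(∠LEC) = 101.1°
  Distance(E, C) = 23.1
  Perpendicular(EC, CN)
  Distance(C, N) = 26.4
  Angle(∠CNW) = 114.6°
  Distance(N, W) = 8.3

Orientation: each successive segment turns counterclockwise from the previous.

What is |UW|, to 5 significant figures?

20.055

V is at the origin; VR runs at -162.9° with length 22.9, so R = (-21.888, -6.7335). VR ⟂ RU, so RU runs at -72.900°; with |RU| = 16.7, U = (-16.977, -22.695). RU ⟂ UL, so UL runs at 17.100°; with |UL| = 21.4, L = (3.4768, -16.403). ∠ULE = 84.5° gives LE at 112.60° from the x-axis; with |LE| = 8.3, E = (0.28713, -8.7402). ∠LEC = 101.1° gives EC at -168.50° from the x-axis; with |EC| = 23.1, C = (-22.349, -13.346). EC ⟂ CN, so CN runs at -78.500°; with |CN| = 26.4, N = (-17.086, -39.216). ∠CNW = 114.6° gives NW at -13.100° from the x-axis; with |NW| = 8.3, W = (-9.0018, -41.097). Then |UW| = |W − U| = 20.055.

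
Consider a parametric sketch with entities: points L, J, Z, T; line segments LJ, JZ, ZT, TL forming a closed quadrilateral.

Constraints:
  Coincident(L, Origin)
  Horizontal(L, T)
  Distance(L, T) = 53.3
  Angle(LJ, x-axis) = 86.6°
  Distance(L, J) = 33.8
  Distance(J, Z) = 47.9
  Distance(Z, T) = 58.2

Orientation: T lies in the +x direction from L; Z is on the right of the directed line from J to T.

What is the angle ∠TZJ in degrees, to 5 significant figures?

69.945°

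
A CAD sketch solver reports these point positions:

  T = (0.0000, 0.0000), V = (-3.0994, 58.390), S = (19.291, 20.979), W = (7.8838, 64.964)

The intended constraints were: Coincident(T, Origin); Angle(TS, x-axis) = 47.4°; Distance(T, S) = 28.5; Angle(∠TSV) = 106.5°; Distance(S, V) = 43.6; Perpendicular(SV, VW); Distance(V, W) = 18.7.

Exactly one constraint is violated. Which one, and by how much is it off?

Distance(V, W) = 18.7 — off by 5.90.

T = (0.00, 0.00) ✓; TS at 47.40° ✓; |TS| = 28.50 ✓; ∠TSV = 106.5° ✓; |SV| = 43.60 ✓; ∠(SV, VW) = 90.00° ✓; |VW| = 12.80 ✗.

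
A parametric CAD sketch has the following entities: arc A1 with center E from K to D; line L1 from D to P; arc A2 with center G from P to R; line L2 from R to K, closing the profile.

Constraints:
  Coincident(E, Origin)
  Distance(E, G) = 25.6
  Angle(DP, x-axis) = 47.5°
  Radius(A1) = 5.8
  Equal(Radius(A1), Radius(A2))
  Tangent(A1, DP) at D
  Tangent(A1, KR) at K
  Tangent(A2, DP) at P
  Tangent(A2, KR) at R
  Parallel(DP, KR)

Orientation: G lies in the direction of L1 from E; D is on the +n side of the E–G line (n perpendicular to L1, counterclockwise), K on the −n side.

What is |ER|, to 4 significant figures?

26.25

The slot axis is L1's direction at 47.5°, so u = (cos 47.5°, sin 47.5°) = (0.6756, 0.7373) and n = (−sin 47.5°, cos 47.5°) = (-0.7373, 0.6756). E is at the origin and G lies 25.6 along u from E, so G = 25.6·u = (17.30, 18.87). Tangency of A1 to both parallel lines with radius 5.8 puts D and K at E ± 5.8·n: D = (-4.276, 3.918), K = (4.276, -3.918). Equal radii place P and R the same way about G: P = G + 5.8·n = (13.02, 22.79), R = G − 5.8·n = (21.57, 14.96). Then |ER| = |R − E| = 26.25.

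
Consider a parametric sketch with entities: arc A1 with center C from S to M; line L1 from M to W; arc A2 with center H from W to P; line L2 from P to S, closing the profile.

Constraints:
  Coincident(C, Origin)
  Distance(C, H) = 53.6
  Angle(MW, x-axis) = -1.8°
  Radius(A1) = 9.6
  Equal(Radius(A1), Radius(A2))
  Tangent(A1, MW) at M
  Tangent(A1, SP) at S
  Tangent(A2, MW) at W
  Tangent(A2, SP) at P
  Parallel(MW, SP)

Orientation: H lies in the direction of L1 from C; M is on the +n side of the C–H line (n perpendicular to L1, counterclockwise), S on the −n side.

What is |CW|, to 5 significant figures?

54.453

The slot axis is L1's direction at -1.8°, so u = (cos -1.8°, sin -1.8°) = (0.99951, -0.031411) and n = (−sin -1.8°, cos -1.8°) = (0.031411, 0.99951). C is at the origin and H lies 53.6 along u from C, so H = 53.6·u = (53.574, -1.6836). Tangency of A1 to both parallel lines with radius 9.6 puts M and S at C ± 9.6·n: M = (0.30154, 9.5953), S = (-0.30154, -9.5953). Equal radii place W and P the same way about H: W = H + 9.6·n = (53.875, 7.9116), P = H − 9.6·n = (53.272, -11.279). Then |CW| = |W − C| = 54.453.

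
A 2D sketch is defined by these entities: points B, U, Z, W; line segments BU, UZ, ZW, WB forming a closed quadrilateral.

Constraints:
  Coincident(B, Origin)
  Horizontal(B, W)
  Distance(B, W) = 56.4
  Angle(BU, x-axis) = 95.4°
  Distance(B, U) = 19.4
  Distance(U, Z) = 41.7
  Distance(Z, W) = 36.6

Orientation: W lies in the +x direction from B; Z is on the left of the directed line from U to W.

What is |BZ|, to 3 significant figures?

49.5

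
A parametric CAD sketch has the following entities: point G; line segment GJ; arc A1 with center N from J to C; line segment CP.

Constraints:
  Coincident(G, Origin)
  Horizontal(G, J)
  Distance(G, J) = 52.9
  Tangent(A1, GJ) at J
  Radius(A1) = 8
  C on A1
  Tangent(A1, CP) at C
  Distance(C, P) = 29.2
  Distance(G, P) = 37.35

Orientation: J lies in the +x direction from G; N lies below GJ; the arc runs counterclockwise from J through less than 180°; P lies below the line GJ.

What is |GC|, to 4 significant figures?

46.91

G is at the origin; GJ is horizontal with |GJ| = 52.9 and J on the +x side, so J = (52.90, 0.000). Tangency of A1 to GJ means the radius NJ is perpendicular to GJ, so N = J + (0, -8) = (52.90, -8.000). Since NC ⟂ CP (tangency), |NP| = √(8.0² + 29.2²) = 30.28 regardless of where C sits on A1. So P lies on both circle(G, 37.35) and circle(N, 30.28); the below-GJ intersection is P = (27.81, -24.94). C is the foot of the tangent from P: C = (46.83, -2.787).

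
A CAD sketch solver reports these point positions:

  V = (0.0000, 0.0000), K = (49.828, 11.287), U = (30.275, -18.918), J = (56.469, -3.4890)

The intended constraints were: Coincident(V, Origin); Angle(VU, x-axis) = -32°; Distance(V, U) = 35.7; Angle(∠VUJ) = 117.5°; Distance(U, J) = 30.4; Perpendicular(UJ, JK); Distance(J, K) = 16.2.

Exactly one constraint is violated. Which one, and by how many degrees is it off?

Perpendicular(UJ, JK) — off by 6.30°.

V = (0.00, 0.00) ✓; VU at -32.00° ✓; |VU| = 35.70 ✓; ∠VUJ = 117.5° ✓; |UJ| = 30.40 ✓; ∠(UJ, JK) = 83.70° ✗; |JK| = 16.20 ✓.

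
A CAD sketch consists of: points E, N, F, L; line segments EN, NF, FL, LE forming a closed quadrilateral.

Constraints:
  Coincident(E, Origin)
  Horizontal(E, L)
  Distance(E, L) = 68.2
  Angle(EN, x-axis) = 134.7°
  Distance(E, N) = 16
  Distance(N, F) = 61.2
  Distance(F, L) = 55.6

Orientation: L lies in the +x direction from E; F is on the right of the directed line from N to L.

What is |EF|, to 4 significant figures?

45.34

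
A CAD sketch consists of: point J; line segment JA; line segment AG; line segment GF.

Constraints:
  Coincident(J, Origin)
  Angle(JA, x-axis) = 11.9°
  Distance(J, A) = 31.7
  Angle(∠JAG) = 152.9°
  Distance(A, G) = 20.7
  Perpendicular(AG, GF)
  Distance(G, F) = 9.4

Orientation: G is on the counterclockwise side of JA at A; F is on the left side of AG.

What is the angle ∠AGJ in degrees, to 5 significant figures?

16.446°

J is at the origin; JA runs at 11.9° with length 31.7, so A = 31.7·(cos 11.9°, sin 11.9°) = (31.019, 6.5367). ∠JAG = 152.9°, so AG runs at 11.9° + (180° − 152.9°) = 39.000° from the x-axis; with |AG| = 20.7, G = A + 20.7·(cos 39.000°, sin 39.000°) = (47.106, 19.564). Then cos ∠AGJ = GA·GJ / (|GA||GJ|), giving 16.446°.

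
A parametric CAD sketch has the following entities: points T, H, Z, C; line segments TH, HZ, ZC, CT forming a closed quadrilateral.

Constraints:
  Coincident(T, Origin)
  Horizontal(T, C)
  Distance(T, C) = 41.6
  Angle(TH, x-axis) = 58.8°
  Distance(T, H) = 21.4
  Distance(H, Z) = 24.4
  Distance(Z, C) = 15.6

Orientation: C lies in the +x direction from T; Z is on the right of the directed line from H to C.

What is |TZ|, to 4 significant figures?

26.05

Checks: |HZ| = 24.40 ✓; |ZC| = 15.60 ✓.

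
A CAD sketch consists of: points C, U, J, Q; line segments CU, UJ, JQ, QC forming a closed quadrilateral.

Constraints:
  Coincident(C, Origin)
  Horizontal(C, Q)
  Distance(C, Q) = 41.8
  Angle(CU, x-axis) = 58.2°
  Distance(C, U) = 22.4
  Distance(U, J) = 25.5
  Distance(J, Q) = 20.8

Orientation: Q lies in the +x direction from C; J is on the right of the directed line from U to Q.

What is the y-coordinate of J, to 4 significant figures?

-4.546

C is at the origin; CQ is horizontal with |CQ| = 41.8 and Q in +x, so Q = (41.8, 0). CU runs at 58.2° with |CU| = 22.4, so U = (11.80, 19.04). J is determined by |UJ| = 25.5 and |JQ| = 20.8 together: it lies at the intersection of circle(U, 25.5) and circle(Q, 20.8). With |UQ| = 35.53, the foot of the radical line on UQ is 20.83 from U and the perpendicular offset is √(25.5² − 20.83²) = 14.71. Taking the right-of-UQ solution: J = (21.50, -4.546).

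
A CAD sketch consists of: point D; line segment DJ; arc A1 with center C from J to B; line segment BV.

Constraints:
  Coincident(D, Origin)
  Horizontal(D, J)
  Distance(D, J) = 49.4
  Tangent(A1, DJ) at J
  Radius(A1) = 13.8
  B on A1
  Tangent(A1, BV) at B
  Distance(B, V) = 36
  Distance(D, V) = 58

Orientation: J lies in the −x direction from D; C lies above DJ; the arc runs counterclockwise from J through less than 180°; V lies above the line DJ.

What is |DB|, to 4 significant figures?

37.78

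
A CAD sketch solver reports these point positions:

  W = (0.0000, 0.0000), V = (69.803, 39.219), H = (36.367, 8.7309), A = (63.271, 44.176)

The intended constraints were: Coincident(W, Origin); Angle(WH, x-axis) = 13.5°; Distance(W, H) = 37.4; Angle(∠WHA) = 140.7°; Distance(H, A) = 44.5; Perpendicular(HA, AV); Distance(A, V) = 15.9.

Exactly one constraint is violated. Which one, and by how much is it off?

Distance(A, V) = 15.9 — off by 7.70.

W = (0.00, 0.00) ✓; WH at 13.50° ✓; |WH| = 37.40 ✓; ∠WHA = 140.7° ✓; |HA| = 44.50 ✓; ∠(HA, AV) = 89.99° ✓; |AV| = 8.200 ✗.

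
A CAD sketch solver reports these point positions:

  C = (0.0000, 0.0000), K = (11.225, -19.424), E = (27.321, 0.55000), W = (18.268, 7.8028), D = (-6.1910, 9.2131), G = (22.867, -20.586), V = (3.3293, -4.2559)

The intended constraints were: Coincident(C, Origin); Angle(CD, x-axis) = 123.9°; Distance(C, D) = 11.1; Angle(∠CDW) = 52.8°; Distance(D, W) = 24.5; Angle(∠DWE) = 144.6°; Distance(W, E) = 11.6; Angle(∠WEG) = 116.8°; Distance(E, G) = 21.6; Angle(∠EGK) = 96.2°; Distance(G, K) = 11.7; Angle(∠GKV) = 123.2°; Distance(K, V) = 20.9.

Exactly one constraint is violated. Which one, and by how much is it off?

Distance(K, V) = 20.9 — off by 3.80.

C = (0.00, 0.00) ✓; CD at 123.9° ✓; |CD| = 11.10 ✓; ∠CDW = 52.80° ✓; |DW| = 24.50 ✓; ∠DWE = 144.6° ✓; |WE| = 11.60 ✓; ∠WEG = 116.8° ✓; |EG| = 21.60 ✓; ∠EGK = 96.20° ✓; |GK| = 11.70 ✓; ∠GKV = 123.2° ✓; |KV| = 17.10 ✗.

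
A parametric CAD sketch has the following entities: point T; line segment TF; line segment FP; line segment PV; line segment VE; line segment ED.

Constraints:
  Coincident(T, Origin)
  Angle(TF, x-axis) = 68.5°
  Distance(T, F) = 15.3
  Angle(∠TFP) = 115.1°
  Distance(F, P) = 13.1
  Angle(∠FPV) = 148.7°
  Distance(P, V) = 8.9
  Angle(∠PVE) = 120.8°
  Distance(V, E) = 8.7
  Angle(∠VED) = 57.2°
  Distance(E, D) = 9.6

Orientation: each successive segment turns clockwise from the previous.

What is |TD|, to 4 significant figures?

19.96

T is at the origin; TF runs at 68.5° with length 15.3, so F = (5.607, 14.24). ∠TFP = 115.1° gives FP at 3.600° from the x-axis; with |FP| = 13.1, P = (18.68, 15.06). ∠FPV = 148.7° gives PV at -27.70° from the x-axis; with |PV| = 8.9, V = (26.56, 10.92). ∠PVE = 120.8° gives VE at -86.90° from the x-axis; with |VE| = 8.7, E = (27.03, 2.234). ∠VED = 57.2° gives ED at 150.3° from the x-axis; with |ED| = 9.6, D = (18.69, 6.990). Then |TD| = |D − T| = 19.96.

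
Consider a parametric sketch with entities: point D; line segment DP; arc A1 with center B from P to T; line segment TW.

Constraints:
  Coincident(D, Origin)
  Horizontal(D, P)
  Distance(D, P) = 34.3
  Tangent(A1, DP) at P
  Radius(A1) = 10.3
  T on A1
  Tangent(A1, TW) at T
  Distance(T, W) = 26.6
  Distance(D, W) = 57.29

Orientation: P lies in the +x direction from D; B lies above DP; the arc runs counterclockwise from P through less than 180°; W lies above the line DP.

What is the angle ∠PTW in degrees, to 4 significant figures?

133.8°

Checks: ∠(BP, PD) = 90.00° ✓; |BT| = 10.30 ✓; ∠(BT, TW) = 90.00° ✓; |TW| = 26.60 ✓; |DW| = 57.29 ✓.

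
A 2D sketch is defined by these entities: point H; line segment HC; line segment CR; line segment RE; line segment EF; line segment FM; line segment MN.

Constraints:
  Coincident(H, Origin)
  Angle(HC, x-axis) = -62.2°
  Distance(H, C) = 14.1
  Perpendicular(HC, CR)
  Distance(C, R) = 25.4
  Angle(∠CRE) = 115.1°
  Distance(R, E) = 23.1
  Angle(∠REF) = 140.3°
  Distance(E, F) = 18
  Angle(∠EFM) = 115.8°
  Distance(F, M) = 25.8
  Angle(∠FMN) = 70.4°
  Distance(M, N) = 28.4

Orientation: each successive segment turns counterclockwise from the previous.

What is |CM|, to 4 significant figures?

43.68

H is at the origin; HC runs at -62.2° with length 14.1, so C = (6.576, -12.47). HC ⟂ CR, so CR runs at 27.80°; with |CR| = 25.4, R = (29.04, -0.6264). ∠CRE = 115.1° gives RE at 92.70° from the x-axis; with |RE| = 23.1, E = (27.96, 22.45). ∠REF = 140.3° gives EF at 132.4° from the x-axis; with |EF| = 18.0, F = (15.82, 35.74). ∠EFM = 115.8° gives FM at -163.4° from the x-axis; with |FM| = 25.8, M = (-8.906, 28.37). Then |CM| = |M − C| = 43.68.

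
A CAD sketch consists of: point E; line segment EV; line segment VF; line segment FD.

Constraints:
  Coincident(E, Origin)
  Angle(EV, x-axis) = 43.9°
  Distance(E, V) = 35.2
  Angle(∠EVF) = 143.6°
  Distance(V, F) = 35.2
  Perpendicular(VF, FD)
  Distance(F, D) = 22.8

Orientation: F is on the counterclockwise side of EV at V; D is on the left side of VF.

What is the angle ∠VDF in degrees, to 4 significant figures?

57.07°

∠EVF = 143.6°, so VF runs at 43.9° + (180° − 143.6°) = 80.30° from the x-axis; with |VF| = 35.2, F = V + 35.2·(cos 80.30°, sin 80.30°) = (31.29, 59.10). VF is perpendicular to FD; with |FD| = 22.8 on the left of VF, D = F + 22.8·(-0.9857, 0.1685) = (8.820, 62.95). Then cos ∠VDF = DV·DF / (|DV||DF|), giving 57.07°.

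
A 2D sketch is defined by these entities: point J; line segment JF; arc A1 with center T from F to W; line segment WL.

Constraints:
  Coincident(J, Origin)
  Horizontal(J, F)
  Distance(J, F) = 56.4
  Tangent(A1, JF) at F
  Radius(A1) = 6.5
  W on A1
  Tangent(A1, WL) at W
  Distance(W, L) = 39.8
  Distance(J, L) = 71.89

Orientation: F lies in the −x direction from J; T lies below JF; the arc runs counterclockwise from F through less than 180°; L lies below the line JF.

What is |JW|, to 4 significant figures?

63.25

Checks: |TW| = 6.500 ✓; ∠(TW, WL) = 90.00° ✓; |WL| = 39.80 ✓; |JL| = 71.89 ✓.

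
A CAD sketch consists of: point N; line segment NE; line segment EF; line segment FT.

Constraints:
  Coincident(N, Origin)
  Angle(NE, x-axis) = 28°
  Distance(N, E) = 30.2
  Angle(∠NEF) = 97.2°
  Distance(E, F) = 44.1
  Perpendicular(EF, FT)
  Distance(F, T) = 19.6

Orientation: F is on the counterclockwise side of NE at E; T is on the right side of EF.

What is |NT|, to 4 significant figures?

68.92

∠NEF = 97.2°, so EF runs at 28.0° + (180° − 97.2°) = 110.8° from the x-axis; with |EF| = 44.1, F = E + 44.1·(cos 110.8°, sin 110.8°) = (11.00, 55.40). The perpendicularity gives FT at right angles to EF; with |FT| = 19.6 on the right of EF, T = F + 19.6·(0.9348, 0.3551) = (29.33, 62.36). Then |NT| = |T − N| = 68.92.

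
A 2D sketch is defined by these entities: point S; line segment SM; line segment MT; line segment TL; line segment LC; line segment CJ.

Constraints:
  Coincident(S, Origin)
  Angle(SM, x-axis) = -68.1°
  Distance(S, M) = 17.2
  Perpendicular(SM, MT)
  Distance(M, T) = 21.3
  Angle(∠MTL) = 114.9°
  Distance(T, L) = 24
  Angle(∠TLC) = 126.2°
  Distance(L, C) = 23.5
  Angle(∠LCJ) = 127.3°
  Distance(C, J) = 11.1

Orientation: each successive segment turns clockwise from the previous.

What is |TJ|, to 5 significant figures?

45.634

S is at the origin; SM runs at -68.1° with length 17.2, so M = (6.4154, -15.959). SM is perpendicular to MT, so MT runs at -158.10°; with |MT| = 21.3, T = (-13.348, -23.903). ∠MTL = 114.9° gives TL at 136.80° from the x-axis; with |TL| = 24.0, L = (-30.843, -7.4743). ∠TLC = 126.2° gives LC at 83.000° from the x-axis; with |LC| = 23.5, C = (-27.979, 15.851). ∠LCJ = 127.3° gives CJ at 30.300° from the x-axis; with |CJ| = 11.1, J = (-18.395, 21.451). Then |TJ| = |J − T| = 45.634.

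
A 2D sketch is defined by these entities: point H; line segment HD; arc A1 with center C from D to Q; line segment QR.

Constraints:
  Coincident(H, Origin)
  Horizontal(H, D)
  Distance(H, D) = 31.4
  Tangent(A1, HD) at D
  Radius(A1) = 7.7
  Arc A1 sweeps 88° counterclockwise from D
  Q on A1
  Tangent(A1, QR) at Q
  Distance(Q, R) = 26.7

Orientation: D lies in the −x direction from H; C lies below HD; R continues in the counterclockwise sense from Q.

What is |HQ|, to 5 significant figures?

39.795

H is at the origin; H and D share the same y with |HD| = 31.4 and D on the −x side, so D = (-31.400, 0.0000). A1 meets HD tangentially, so CD is at right angles to HD, so C = D + (0, -7.7) = (-31.400, -7.7000). On A1, D sits at bearing 90° from C; an 88° counterclockwise sweep puts Q at bearing 178°, so Q = C + 7.7·(cos 178°, sin 178°) = (-39.095, -7.4313). Then |HQ| = |Q − H| = 39.795.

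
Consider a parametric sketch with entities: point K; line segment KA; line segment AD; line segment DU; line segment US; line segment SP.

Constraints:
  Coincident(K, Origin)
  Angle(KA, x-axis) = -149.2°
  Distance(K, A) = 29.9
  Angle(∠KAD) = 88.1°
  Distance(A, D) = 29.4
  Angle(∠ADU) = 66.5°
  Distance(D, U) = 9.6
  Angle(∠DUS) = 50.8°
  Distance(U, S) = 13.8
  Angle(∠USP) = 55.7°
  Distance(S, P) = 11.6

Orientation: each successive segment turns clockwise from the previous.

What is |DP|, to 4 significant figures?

2.454

K is at the origin; KA runs at -149.2° with length 29.9, so A = (-25.68, -15.31). ∠KAD = 88.1° gives AD at 118.9° from the x-axis; with |AD| = 29.4, D = (-39.89, 10.43). ∠ADU = 66.5° gives DU at 5.400° from the x-axis; with |DU| = 9.6, U = (-30.33, 11.33). ∠DUS = 50.8° gives US at -123.8° from the x-axis; with |US| = 13.8, S = (-38.01, -0.1356). ∠USP = 55.7° gives SP at 111.9° from the x-axis; with |SP| = 11.6, P = (-42.34, 10.63). Then |DP| = |P − D| = 2.454.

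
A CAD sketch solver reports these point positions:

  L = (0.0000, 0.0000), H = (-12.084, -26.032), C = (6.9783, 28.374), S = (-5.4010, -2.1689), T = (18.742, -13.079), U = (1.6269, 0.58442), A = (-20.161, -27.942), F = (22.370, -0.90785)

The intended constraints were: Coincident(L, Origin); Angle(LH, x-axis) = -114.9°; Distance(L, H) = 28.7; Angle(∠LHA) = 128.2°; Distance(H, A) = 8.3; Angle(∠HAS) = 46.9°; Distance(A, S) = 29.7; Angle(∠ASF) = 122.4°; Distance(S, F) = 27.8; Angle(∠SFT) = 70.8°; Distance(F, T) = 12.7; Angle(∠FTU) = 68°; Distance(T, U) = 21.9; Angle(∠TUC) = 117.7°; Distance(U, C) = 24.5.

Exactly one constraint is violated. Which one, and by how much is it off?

Distance(U, C) = 24.5 — off by 3.80.

L = (0.00, 0.00) ✓; LH at -114.9° ✓; |LH| = 28.70 ✓; ∠LHA = 128.2° ✓; |HA| = 8.300 ✓; ∠HAS = 46.90° ✓; |AS| = 29.70 ✓; ∠ASF = 122.4° ✓; |SF| = 27.80 ✓; ∠SFT = 70.80° ✓; |FT| = 12.70 ✓; ∠FTU = 68.00° ✓; |TU| = 21.90 ✓; ∠TUC = 117.7° ✓; |UC| = 28.30 ✗.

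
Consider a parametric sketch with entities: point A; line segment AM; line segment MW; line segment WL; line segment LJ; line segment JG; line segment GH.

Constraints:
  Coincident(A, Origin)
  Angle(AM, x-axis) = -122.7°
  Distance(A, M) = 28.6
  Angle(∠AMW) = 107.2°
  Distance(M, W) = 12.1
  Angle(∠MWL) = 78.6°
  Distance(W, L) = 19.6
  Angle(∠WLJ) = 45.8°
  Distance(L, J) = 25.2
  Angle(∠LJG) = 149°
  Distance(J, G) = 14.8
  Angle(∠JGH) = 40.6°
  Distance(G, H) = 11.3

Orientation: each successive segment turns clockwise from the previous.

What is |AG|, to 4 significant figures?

43.70

A is at the origin; AM runs at -122.7° with length 28.6, so M = (-15.45, -24.07). ∠AMW = 107.2° gives MW at 164.5° from the x-axis; with |MW| = 12.1, W = (-27.11, -20.83). ∠MWL = 78.6° gives WL at 63.10° from the x-axis; with |WL| = 19.6, L = (-18.24, -3.354). ∠WLJ = 45.8° gives LJ at -71.10° from the x-axis; with |LJ| = 25.2, J = (-10.08, -27.20). ∠LJG = 149.0° gives JG at -102.1° from the x-axis; with |JG| = 14.8, G = (-13.18, -41.67). Then |AG| = |G − A| = 43.70.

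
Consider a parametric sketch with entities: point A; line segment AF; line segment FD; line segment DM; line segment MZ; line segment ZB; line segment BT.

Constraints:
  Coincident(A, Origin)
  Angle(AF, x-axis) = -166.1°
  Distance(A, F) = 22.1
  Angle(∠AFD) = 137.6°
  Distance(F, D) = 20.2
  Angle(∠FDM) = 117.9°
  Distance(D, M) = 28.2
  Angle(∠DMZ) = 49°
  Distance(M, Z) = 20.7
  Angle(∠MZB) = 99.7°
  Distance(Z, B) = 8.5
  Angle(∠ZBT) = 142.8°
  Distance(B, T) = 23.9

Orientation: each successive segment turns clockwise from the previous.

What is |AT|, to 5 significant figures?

50.341

A is at the origin; AF runs at -166.1° with length 22.1, so F = (-21.453, -5.3090). ∠AFD = 137.6° gives FD at 151.50° from the x-axis; with |FD| = 20.2, D = (-39.205, 4.3296). ∠FDM = 117.9° gives DM at 89.400° from the x-axis; with |DM| = 28.2, M = (-38.910, 32.528). ∠DMZ = 49.0° gives MZ at -41.600° from the x-axis; with |MZ| = 20.7, Z = (-23.430, 18.785). ∠MZB = 99.7° gives ZB at -121.90° from the x-axis; with |ZB| = 8.5, B = (-27.922, 11.568). ∠ZBT = 142.8° gives BT at -159.10° from the x-axis; with |BT| = 23.9, T = (-50.249, 3.0425). Then |AT| = |T − A| = 50.341.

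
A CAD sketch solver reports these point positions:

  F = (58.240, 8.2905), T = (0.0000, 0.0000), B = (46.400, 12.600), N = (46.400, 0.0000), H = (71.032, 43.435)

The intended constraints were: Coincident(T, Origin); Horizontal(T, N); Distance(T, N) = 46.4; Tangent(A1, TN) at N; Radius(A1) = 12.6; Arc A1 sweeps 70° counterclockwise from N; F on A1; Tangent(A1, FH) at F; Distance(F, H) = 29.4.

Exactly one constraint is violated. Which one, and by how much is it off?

Distance(F, H) = 29.4 — off by 8.00.

T = (0.00, 0.00) ✓; T.y = 0.00, N.y = 0.00 ✓; |TN| = 46.40 ✓; ∠(BN, NT) = 90.00° ✓; |BN| = 12.60 ✓; bearing(B→F) − bearing(B→N) = 70.00° ✓; |BF| = 12.60 ✓; ∠(BF, FH) = 90.00° ✓; |FH| = 37.40 ✗.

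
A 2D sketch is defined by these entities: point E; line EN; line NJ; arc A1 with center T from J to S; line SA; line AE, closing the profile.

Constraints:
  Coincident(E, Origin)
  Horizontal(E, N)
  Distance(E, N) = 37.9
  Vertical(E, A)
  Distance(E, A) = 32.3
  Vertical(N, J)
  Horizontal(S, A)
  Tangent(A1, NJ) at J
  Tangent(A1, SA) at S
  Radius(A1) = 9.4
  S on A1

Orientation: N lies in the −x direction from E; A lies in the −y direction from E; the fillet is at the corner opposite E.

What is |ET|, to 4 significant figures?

36.56

E is at the origin; EN is horizontal with |EN| = 37.9 and N on the −x side, so N = (-37.90, 0.000). EA is vertical with |EA| = 32.3 and A on the −y side, so A = (0.000, -32.30). The virtual corner opposite E is at (-37.90, -32.30). Tangency of A1 to NJ means the radius TJ is perpendicular to NJ and tangency of A1 to SA means the radius TS is perpendicular to SA, with radius 9.4, so the center T sits 9.4 in from both sides at T = (-28.50, -22.90). Then |ET| = |T − E| = 36.56.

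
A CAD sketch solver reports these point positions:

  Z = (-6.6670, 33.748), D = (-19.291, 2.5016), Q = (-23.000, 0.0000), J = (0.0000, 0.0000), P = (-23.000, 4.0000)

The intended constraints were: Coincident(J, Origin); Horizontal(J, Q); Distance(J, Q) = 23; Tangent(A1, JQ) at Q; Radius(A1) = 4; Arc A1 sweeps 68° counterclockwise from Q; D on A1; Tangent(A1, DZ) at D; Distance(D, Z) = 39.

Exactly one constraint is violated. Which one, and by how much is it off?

Distance(D, Z) = 39 — off by 5.30.

J = (0.00, 0.00) ✓; J.y = 0.00, Q.y = 0.00 ✓; |JQ| = 23.00 ✓; ∠(PQ, QJ) = 90.00° ✓; |PQ| = 4.000 ✓; bearing(P→D) − bearing(P→Q) = 68.00° ✓; |PD| = 4.000 ✓; ∠(PD, DZ) = 90.00° ✓; |DZ| = 33.70 ✗.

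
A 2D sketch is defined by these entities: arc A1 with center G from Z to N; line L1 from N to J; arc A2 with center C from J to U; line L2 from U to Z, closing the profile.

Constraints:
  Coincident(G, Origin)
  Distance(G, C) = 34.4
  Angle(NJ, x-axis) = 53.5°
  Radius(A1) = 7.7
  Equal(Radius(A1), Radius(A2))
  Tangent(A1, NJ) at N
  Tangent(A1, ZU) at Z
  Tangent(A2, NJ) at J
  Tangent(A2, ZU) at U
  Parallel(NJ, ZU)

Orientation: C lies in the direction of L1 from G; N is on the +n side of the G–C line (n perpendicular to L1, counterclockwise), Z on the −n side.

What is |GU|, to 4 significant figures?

35.25

The slot axis is L1's direction at 53.5°, so u = (cos 53.5°, sin 53.5°) = (0.5948, 0.8039) and n = (−sin 53.5°, cos 53.5°) = (-0.8039, 0.5948). G is at the origin and C lies 34.4 along u from G, so C = 34.4·u = (20.46, 27.65). Tangency of A1 to both parallel lines with radius 7.7 puts N and Z at G ± 7.7·n: N = (-6.190, 4.580), Z = (6.190, -4.580). Equal radii place J and U the same way about C: J = C + 7.7·n = (14.27, 32.23), U = C − 7.7·n = (26.65, 23.07). Then |GU| = |U − G| = 35.25.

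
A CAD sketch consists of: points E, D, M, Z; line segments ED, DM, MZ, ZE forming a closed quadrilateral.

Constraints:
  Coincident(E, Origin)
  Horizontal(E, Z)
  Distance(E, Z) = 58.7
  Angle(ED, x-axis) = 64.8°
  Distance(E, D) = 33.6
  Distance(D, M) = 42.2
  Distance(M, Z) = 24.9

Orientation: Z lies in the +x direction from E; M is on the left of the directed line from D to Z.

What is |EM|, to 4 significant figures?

61.35

E is at the origin; E and Z share the same y with |EZ| = 58.7 and Z in +x, so Z = (58.7, 0). ED runs at 64.8° with |ED| = 33.6, so D = (14.31, 30.40). M is determined by |DM| = 42.2 and |MZ| = 24.9 together: it lies at the intersection of circle(D, 42.2) and circle(Z, 24.9). With |DZ| = 53.81, the foot of the radical line on DZ is 37.69 from D and the perpendicular offset is √(42.2² − 37.69²) = 18.98. Taking the left-of-DZ solution: M = (56.13, 24.77).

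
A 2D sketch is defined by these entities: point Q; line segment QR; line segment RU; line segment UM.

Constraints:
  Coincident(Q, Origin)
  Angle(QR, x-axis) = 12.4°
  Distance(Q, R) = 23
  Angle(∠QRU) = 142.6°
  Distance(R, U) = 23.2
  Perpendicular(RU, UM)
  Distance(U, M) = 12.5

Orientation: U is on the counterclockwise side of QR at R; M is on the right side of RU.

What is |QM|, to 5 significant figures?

49.199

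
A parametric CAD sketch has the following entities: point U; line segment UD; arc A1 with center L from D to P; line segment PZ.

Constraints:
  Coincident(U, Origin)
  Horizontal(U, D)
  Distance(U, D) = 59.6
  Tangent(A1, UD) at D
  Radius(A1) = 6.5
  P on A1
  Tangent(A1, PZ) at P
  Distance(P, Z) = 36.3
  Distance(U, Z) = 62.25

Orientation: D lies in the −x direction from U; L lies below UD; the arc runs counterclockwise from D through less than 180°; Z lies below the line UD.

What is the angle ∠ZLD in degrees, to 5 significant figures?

159.65°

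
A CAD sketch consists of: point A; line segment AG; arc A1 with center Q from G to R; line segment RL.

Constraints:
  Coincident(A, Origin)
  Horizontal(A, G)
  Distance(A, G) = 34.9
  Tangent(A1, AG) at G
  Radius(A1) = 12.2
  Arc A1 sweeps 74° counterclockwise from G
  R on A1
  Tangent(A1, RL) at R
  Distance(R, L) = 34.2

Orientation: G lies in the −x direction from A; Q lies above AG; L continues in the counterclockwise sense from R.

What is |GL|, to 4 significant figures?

46.77

A is at the origin; AG is horizontal with |AG| = 34.9 and G on the −x side, so G = (-34.90, 0.000). Tangency of A1 to AG means the radius QG is perpendicular to AG, so Q = G + (0, 12.2) = (-34.90, 12.20). On A1, G sits at bearing -90° from Q; a 74° counterclockwise sweep puts R at bearing -16°, so R = Q + 12.2·(cos -16°, sin -16°) = (-23.17, 8.837). The tangent condition forces QR to be normal to RL, so RL runs along (−sin -16°, cos -16°); with |RL| = 34.2, L = (-13.75, 41.71). Then |GL| = |L − G| = 46.77.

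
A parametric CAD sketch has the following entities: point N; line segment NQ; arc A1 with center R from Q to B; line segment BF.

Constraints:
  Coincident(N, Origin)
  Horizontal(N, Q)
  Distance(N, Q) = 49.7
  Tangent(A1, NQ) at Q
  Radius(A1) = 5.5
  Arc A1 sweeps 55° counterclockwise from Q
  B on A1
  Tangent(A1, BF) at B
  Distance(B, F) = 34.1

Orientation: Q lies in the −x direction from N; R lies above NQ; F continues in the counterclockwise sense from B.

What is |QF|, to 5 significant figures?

38.677

N is at the origin; NQ is horizontal with |NQ| = 49.7 and Q on the −x side, so Q = (-49.700, 0.0000). Tangency of A1 to NQ means the radius RQ is perpendicular to NQ, so R = Q + (0, 5.5) = (-49.700, 5.5000). On A1, Q sits at bearing -90° from R; a 55° counterclockwise sweep puts B at bearing -35°, so B = R + 5.5·(cos -35°, sin -35°) = (-45.195, 2.3453). The tangent condition forces RB to be normal to BF, so BF runs along (−sin -35°, cos -35°); with |BF| = 34.1, F = (-25.636, 30.278). Then |QF| = |F − Q| = 38.677.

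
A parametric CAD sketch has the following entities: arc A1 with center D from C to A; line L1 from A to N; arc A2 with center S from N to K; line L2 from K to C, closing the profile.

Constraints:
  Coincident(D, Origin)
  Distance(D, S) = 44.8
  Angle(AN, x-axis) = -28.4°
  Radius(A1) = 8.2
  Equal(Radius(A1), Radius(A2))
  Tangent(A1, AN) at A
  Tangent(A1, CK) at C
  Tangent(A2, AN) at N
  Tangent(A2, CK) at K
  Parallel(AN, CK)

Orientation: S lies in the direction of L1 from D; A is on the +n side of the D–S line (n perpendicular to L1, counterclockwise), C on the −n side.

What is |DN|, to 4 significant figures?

45.54

The slot axis is L1's direction at -28.4°, so u = (cos -28.4°, sin -28.4°) = (0.8796, -0.4756) and n = (−sin -28.4°, cos -28.4°) = (0.4756, 0.8796). D is at the origin and S lies 44.8 along u from D, so S = 44.8·u = (39.41, -21.31). Tangency of A1 to both parallel lines with radius 8.2 puts A and C at D ± 8.2·n: A = (3.900, 7.213), C = (-3.900, -7.213). Equal radii place N and K the same way about S: N = S + 8.2·n = (43.31, -14.09), K = S − 8.2·n = (35.51, -28.52). Then |DN| = |N − D| = 45.54.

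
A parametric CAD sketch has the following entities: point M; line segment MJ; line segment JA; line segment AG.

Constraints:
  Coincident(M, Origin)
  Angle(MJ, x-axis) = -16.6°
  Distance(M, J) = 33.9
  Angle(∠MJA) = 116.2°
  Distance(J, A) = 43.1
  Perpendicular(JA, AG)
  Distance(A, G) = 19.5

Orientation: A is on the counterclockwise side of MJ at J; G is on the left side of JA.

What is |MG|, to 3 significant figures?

59.1

∠MJA = 116.2°, so JA runs at -16.6° + (180° − 116.2°) = 47.2° from the x-axis; with |JA| = 43.1, A = J + 43.1·(cos 47.2°, sin 47.2°) = (61.8, 21.9). The perpendicularity gives AG at right angles to JA; with |AG| = 19.5 on the left of JA, G = A + 19.5·(-0.734, 0.679) = (47.5, 35.2). Then |MG| = |G − M| = 59.1.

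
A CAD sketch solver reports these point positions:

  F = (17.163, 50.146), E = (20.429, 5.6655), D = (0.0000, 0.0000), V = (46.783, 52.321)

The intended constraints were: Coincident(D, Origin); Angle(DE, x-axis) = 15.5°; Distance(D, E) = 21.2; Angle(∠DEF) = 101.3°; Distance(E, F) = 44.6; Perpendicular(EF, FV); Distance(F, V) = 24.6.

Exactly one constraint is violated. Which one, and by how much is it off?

Distance(F, V) = 24.6 — off by 5.10.

D = (0.00, 0.00) ✓; DE at 15.50° ✓; |DE| = 21.20 ✓; ∠DEF = 101.3° ✓; |EF| = 44.60 ✓; ∠(EF, FV) = 90.00° ✓; |FV| = 29.70 ✗.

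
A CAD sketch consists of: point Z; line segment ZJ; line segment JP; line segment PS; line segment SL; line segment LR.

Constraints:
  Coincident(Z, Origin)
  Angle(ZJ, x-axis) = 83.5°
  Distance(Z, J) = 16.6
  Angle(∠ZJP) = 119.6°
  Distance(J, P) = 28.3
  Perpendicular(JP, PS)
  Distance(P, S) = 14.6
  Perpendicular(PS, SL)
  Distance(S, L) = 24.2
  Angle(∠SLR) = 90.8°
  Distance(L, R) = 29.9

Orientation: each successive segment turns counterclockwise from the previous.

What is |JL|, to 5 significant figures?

15.165

Z is at the origin; ZJ runs at 83.5° with length 16.6, so J = (1.8792, 16.493). ∠ZJP = 119.6° gives JP at 143.90° from the x-axis; with |JP| = 28.3, P = (-20.987, 33.168). The perpendicularity gives PS at right angles to JP, so PS runs at -126.10°; with |PS| = 14.6, S = (-29.589, 21.371). PS is perpendicular to SL, so SL runs at -36.100°; with |SL| = 24.2, L = (-10.036, 7.1123). Then |JL| = |L − J| = 15.165.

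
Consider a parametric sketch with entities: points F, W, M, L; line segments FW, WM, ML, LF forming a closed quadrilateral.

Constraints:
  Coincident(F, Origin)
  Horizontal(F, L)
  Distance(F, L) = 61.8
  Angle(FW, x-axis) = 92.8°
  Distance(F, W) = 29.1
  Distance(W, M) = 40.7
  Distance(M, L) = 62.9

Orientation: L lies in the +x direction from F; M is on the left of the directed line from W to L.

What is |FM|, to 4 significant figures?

62.37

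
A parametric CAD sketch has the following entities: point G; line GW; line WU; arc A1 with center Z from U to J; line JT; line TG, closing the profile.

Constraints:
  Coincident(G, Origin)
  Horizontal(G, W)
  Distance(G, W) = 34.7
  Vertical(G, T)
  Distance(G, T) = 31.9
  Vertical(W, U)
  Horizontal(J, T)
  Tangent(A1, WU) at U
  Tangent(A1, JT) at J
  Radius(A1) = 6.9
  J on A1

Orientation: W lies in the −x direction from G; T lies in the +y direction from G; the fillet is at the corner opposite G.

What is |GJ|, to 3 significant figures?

42.3

G is at the origin; G and W share the same y with |GW| = 34.7 and W on the −x side, so W = (-34.7, 0.00). G and T share the same x with |GT| = 31.9 and T on the +y side, so T = (0.00, 31.9). The virtual corner opposite G is at (-34.7, 31.9). A1 meets WU tangentially, so ZU is at right angles to WU and tangency of A1 to JT means the radius ZJ is perpendicular to JT, with radius 6.9, so the center Z sits 6.9 in from both sides at Z = (-27.8, 25.0). That places the tangent points at U = (-34.7, 25.0) on WU and J = (-27.8, 31.9) on JT. Then |GJ| = |J − G| = 42.3.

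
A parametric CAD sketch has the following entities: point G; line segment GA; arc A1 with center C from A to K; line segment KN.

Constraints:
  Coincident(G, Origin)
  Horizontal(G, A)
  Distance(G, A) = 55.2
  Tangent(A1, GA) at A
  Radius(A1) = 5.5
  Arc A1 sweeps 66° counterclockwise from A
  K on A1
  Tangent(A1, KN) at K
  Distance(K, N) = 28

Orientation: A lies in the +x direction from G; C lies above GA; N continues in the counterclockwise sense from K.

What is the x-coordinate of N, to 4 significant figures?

71.61

G is at the origin; GA is horizontal with |GA| = 55.2 and A on the +x side, so A = (55.20, 0.000). A1 meets GA tangentially, so CA is at right angles to GA, so C = A + (0, 5.5) = (55.20, 5.500). On A1, A sits at bearing -90° from C; a 66° counterclockwise sweep puts K at bearing -24°, so K = C + 5.5·(cos -24°, sin -24°) = (60.22, 3.263). Tangency of A1 to KN means the radius CK is perpendicular to KN, so KN runs along (−sin -24°, cos -24°); with |KN| = 28.0, N = (71.61, 28.84). So N.x = 71.61.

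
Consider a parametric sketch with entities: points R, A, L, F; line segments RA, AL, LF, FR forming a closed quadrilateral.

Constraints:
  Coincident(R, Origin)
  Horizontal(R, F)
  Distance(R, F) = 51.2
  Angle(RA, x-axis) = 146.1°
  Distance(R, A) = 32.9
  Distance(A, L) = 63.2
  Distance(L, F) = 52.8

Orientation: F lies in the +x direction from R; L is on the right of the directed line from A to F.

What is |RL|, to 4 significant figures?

34.23

Checks: |AL| = 63.20 ✓; |LF| = 52.80 ✓.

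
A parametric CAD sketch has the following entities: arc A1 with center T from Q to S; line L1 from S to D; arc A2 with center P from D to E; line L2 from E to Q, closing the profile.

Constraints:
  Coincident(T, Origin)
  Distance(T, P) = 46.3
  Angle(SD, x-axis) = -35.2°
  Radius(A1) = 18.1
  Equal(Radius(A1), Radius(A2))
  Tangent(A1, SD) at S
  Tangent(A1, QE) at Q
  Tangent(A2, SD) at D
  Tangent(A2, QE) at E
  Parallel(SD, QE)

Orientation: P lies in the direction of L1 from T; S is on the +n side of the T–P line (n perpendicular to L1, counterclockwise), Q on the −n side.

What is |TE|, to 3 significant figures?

49.7

The slot axis is L1's direction at -35.2°, so u = (cos -35.2°, sin -35.2°) = (0.817, -0.576) and n = (−sin -35.2°, cos -35.2°) = (0.576, 0.817). T is at the origin and P lies 46.3 along u from T, so P = 46.3·u = (37.8, -26.7). Tangency of A1 to both parallel lines with radius 18.1 puts S and Q at T ± 18.1·n: S = (10.4, 14.8), Q = (-10.4, -14.8). Equal radii place D and E the same way about P: D = P + 18.1·n = (48.3, -11.9), E = P − 18.1·n = (27.4, -41.5). Then |TE| = |E − T| = 49.7.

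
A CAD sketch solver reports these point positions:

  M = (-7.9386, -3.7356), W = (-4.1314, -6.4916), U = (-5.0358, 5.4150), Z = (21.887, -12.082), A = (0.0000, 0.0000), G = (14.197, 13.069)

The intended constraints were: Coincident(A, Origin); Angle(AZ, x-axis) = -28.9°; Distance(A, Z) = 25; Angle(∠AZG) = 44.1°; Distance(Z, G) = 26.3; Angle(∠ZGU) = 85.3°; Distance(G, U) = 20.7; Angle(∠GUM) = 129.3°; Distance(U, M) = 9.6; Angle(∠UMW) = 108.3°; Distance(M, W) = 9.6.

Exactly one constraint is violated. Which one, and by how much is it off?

Distance(M, W) = 9.6 — off by 4.90.

A = (0.00, 0.00) ✓; AZ at -28.90° ✓; |AZ| = 25.00 ✓; ∠AZG = 44.10° ✓; |ZG| = 26.30 ✓; ∠ZGU = 85.30° ✓; |GU| = 20.70 ✓; ∠GUM = 129.3° ✓; |UM| = 9.600 ✓; ∠UMW = 108.3° ✓; |MW| = 4.700 ✗.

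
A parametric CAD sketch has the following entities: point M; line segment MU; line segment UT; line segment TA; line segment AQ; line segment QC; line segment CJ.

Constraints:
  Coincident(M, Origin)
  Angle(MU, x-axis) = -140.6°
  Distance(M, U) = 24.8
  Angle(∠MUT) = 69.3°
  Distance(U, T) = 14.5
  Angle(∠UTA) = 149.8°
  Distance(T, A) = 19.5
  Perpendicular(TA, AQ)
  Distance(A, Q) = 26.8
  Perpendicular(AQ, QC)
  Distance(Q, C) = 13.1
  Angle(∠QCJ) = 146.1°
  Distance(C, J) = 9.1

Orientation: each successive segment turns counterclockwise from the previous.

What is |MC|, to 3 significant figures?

3.88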